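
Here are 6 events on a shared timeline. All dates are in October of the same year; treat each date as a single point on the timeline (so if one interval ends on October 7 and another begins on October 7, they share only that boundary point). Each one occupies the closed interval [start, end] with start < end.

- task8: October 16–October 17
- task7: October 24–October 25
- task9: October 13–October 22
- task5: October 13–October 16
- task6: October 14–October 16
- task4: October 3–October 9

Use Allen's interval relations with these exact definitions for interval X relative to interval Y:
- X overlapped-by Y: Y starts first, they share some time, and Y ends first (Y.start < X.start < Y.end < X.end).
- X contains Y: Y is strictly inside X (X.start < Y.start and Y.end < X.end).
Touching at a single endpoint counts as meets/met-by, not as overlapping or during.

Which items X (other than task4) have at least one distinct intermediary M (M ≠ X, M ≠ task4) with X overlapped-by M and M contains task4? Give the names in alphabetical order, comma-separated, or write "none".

Target task4 = [October 3, October 9].
Intermediaries M with M contains task4: none.
Union: none.

none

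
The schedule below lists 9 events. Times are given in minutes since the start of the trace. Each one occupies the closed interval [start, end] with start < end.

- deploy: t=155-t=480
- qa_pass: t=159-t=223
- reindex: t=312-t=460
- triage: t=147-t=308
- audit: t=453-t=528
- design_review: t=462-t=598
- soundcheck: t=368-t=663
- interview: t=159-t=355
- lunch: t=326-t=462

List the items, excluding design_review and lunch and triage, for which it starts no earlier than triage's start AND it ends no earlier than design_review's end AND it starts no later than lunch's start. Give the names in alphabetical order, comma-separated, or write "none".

Conditions: its start is no earlier than triage's start (X.start >= t=147) AND its end is no earlier than design_review's end (X.end >= t=598) AND its start is no later than lunch's start (X.start <= t=326).
audit: start t=453 >= t=147? ✓; end t=528 >= t=598? ✗; start t=453 <= t=326? ✗ → no.
deploy: start t=155 >= t=147? ✓; end t=480 >= t=598? ✗; start t=155 <= t=326? ✓ → no.
interview: start t=159 >= t=147? ✓; end t=355 >= t=598? ✗; start t=159 <= t=326? ✓ → no.
qa_pass: start t=159 >= t=147? ✓; end t=223 >= t=598? ✗; start t=159 <= t=326? ✓ → no.
reindex: start t=312 >= t=147? ✓; end t=460 >= t=598? ✗; start t=312 <= t=326? ✓ → no.
soundcheck: start t=368 >= t=147? ✓; end t=663 >= t=598? ✓; start t=368 <= t=326? ✗ → no.
Result: none.

none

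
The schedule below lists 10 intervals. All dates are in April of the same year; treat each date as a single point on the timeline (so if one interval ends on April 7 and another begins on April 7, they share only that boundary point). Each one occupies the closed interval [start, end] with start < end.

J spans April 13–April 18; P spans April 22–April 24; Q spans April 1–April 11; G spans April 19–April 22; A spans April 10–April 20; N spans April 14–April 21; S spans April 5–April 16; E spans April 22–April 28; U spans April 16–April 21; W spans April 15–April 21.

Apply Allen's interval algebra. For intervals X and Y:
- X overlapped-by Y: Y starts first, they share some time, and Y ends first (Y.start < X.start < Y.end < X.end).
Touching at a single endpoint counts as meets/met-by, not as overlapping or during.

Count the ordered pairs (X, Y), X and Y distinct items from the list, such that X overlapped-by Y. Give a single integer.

Checking all 90 ordered pairs for relation 'overlapped-by'; matching pairs in alphabetical order:
(A, Q): A overlapped-by Q ✓
(A, S): A overlapped-by S ✓
(G, A): G overlapped-by A ✓
(G, N): G overlapped-by N ✓
(G, U): G overlapped-by U ✓
(G, W): G overlapped-by W ✓
(J, S): J overlapped-by S ✓
(N, A): N overlapped-by A ✓
(N, J): N overlapped-by J ✓
(N, S): N overlapped-by S ✓
(S, Q): S overlapped-by Q ✓
(U, A): U overlapped-by A ✓
(U, J): U overlapped-by J ✓
(W, A): W overlapped-by A ✓
(W, J): W overlapped-by J ✓
(W, S): W overlapped-by S ✓
Count: 16.

16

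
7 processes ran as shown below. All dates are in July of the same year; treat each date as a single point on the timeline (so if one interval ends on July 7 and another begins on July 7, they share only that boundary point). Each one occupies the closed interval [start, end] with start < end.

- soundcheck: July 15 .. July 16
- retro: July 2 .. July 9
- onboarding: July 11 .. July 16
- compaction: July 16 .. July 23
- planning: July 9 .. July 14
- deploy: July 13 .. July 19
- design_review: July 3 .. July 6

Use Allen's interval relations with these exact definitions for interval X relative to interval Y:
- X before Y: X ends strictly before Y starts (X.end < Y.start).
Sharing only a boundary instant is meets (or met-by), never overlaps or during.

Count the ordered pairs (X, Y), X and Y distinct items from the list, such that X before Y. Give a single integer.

11

Checking all 42 ordered pairs for relation 'before'; matching pairs in alphabetical order:
(design_review, compaction): design_review before compaction ✓
(design_review, deploy): design_review before deploy ✓
(design_review, onboarding): design_review before onboarding ✓
(design_review, planning): design_review before planning ✓
(design_review, soundcheck): design_review before soundcheck ✓
(planning, compaction): planning before compaction ✓
(planning, soundcheck): planning before soundcheck ✓
(retro, compaction): retro before compaction ✓
(retro, deploy): retro before deploy ✓
(retro, onboarding): retro before onboarding ✓
(retro, soundcheck): retro before soundcheck ✓
Count: 11.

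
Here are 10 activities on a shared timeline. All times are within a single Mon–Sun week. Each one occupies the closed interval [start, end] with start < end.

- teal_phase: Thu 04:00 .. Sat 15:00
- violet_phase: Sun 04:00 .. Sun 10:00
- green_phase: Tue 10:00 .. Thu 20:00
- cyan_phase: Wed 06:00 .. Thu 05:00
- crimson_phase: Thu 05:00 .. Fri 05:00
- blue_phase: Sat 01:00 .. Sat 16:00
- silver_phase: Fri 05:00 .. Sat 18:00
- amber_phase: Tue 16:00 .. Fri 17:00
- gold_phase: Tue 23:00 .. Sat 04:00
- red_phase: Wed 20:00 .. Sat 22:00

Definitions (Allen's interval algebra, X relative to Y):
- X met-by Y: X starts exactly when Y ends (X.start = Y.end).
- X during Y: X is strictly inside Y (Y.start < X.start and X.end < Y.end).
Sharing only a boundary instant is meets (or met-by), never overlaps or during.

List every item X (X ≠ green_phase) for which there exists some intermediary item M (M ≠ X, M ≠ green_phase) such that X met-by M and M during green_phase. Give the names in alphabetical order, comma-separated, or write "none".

crimson_phase

Target green_phase = [Tue 10:00, Thu 20:00].
Intermediaries M with M during green_phase: cyan_phase.
Via cyan_phase — items with X met-by cyan_phase: crimson_phase.
Union: crimson_phase.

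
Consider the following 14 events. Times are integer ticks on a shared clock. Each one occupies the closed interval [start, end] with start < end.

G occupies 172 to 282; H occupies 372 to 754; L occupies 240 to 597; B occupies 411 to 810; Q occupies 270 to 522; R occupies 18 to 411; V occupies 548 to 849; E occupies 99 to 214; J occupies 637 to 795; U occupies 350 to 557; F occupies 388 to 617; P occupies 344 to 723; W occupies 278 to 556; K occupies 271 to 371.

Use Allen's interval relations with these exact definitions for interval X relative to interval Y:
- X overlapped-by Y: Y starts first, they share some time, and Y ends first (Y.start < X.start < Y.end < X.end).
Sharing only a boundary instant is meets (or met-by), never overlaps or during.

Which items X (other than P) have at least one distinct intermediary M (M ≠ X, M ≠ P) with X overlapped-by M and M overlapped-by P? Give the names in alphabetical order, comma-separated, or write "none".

B, J, V

Target P = [344, 723].
Intermediaries M with M overlapped-by P: B, H, J, V.
Via B — items with X overlapped-by B: V.
Via H — items with X overlapped-by H: B, J, V.
Via J — items with X overlapped-by J: none.
Via V — items with X overlapped-by V: none.
Union: B, J, V.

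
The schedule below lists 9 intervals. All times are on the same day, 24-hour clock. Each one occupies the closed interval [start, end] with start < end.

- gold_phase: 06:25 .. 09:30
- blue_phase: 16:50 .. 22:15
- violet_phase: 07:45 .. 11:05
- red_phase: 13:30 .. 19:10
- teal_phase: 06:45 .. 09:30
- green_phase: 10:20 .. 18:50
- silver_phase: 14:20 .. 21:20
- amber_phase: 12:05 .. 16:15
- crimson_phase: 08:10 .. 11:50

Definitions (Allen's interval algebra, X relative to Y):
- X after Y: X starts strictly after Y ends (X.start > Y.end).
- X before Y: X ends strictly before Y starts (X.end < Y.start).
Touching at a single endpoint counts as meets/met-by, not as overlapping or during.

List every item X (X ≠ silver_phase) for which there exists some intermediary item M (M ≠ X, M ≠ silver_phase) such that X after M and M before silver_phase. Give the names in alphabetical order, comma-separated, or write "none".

amber_phase, blue_phase, green_phase, red_phase

Target silver_phase = [14:20, 21:20].
Intermediaries M with M before silver_phase: crimson_phase, gold_phase, teal_phase, violet_phase.
Via crimson_phase — items with X after crimson_phase: amber_phase, blue_phase, red_phase.
Via gold_phase — items with X after gold_phase: amber_phase, blue_phase, green_phase, red_phase.
Via teal_phase — items with X after teal_phase: amber_phase, blue_phase, green_phase, red_phase.
Via violet_phase — items with X after violet_phase: amber_phase, blue_phase, red_phase.
Union: amber_phase, blue_phase, green_phase, red_phase.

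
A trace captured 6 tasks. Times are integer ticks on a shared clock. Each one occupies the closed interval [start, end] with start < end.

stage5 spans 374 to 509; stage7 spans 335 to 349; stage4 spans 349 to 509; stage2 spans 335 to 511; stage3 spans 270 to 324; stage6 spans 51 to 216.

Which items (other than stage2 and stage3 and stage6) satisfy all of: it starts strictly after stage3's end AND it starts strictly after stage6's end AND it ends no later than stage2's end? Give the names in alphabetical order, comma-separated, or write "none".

Conditions: its start is strictly after stage3's end (X.start > 324) AND its start is strictly after stage6's end (X.start > 216) AND its end is no later than stage2's end (X.end <= 511).
stage4: start 349 > 324? ✓; start 349 > 216? ✓; end 509 <= 511? ✓ → yes.
stage5: start 374 > 324? ✓; start 374 > 216? ✓; end 509 <= 511? ✓ → yes.
stage7: start 335 > 324? ✓; start 335 > 216? ✓; end 349 <= 511? ✓ → yes.
Result: stage4, stage5, stage7.

stage4, stage5, stage7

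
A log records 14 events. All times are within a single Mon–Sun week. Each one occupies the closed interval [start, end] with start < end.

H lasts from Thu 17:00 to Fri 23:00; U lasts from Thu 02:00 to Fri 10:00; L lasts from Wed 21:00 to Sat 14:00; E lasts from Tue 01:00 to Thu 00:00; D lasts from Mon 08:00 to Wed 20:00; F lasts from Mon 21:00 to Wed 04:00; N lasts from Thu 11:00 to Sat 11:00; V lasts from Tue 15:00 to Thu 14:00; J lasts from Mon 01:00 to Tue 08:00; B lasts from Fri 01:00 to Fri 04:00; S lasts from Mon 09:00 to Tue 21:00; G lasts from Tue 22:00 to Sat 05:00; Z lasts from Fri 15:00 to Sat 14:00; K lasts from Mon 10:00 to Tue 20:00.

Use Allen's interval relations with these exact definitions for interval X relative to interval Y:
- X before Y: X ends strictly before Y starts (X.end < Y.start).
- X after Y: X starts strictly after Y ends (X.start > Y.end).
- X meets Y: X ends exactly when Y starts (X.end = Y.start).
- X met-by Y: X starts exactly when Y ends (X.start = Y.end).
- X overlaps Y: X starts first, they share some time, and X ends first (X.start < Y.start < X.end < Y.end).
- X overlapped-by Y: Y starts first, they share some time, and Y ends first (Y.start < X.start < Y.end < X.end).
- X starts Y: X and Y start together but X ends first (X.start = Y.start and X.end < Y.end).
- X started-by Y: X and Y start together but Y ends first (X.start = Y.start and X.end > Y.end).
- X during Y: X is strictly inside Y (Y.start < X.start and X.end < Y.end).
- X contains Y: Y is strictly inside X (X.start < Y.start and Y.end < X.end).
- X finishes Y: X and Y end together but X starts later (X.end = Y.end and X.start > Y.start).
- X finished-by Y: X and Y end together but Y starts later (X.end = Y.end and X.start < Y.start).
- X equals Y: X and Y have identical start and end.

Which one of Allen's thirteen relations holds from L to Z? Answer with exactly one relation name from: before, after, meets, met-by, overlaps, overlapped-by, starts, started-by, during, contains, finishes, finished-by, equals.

L = [Wed 21:00, Sat 14:00]; Z = [Fri 15:00, Sat 14:00].
Compare endpoints: L.start < Z.start, L.start < Z.end, L.end > Z.start, L.end = Z.end.
That pattern is 'finished-by'.

finished-by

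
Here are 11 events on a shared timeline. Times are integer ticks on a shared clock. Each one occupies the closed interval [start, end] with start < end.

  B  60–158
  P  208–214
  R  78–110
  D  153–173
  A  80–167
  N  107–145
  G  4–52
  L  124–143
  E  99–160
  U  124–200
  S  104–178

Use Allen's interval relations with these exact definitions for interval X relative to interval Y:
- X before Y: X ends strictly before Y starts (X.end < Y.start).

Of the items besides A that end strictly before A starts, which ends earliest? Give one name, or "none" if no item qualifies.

Target A = [80, 167].
B [60, 158] → overlaps → excluded.
D [153, 173] → overlapped-by → excluded.
E [99, 160] → during → excluded.
G [4, 52] → before → candidate.
L [124, 143] → during → excluded.
N [107, 145] → during → excluded.
P [208, 214] → after → excluded.
R [78, 110] → overlaps → excluded.
S [104, 178] → overlapped-by → excluded.
U [124, 200] → overlapped-by → excluded.
Among candidates, earliest end is 52 → G.

G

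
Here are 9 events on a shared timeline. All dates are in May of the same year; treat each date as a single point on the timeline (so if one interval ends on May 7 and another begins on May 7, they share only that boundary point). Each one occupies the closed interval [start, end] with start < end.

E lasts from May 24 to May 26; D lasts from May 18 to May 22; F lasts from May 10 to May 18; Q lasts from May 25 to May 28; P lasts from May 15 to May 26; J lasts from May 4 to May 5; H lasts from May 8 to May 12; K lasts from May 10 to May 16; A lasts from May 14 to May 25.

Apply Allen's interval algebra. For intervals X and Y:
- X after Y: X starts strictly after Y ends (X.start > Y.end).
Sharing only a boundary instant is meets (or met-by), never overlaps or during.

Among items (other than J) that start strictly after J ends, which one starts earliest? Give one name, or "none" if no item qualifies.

H

Target J = [May 4, May 5].
A [May 14, May 25] → after → candidate.
D [May 18, May 22] → after → candidate.
E [May 24, May 26] → after → candidate.
F [May 10, May 18] → after → candidate.
H [May 8, May 12] → after → candidate.
K [May 10, May 16] → after → candidate.
P [May 15, May 26] → after → candidate.
Q [May 25, May 28] → after → candidate.
Among candidates, earliest start is May 8 → H.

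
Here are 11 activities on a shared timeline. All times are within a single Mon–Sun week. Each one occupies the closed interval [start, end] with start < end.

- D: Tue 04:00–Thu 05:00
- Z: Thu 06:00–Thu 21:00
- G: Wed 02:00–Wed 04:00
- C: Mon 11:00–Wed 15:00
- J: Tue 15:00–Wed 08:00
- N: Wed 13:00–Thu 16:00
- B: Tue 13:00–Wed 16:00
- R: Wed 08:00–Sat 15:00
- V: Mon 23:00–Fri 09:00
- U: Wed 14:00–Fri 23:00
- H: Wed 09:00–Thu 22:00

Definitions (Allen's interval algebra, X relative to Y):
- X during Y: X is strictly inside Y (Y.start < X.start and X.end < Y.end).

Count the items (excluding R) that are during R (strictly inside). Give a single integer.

Target R = [Wed 08:00, Sat 15:00].
B [Tue 13:00, Wed 16:00] → overlaps → no.
C [Mon 11:00, Wed 15:00] → overlaps → no.
D [Tue 04:00, Thu 05:00] → overlaps → no.
G [Wed 02:00, Wed 04:00] → before → no.
H [Wed 09:00, Thu 22:00] → during → counts.
J [Tue 15:00, Wed 08:00] → meets → no.
N [Wed 13:00, Thu 16:00] → during → counts.
U [Wed 14:00, Fri 23:00] → during → counts.
V [Mon 23:00, Fri 09:00] → overlaps → no.
Z [Thu 06:00, Thu 21:00] → during → counts.
Total: 4.

4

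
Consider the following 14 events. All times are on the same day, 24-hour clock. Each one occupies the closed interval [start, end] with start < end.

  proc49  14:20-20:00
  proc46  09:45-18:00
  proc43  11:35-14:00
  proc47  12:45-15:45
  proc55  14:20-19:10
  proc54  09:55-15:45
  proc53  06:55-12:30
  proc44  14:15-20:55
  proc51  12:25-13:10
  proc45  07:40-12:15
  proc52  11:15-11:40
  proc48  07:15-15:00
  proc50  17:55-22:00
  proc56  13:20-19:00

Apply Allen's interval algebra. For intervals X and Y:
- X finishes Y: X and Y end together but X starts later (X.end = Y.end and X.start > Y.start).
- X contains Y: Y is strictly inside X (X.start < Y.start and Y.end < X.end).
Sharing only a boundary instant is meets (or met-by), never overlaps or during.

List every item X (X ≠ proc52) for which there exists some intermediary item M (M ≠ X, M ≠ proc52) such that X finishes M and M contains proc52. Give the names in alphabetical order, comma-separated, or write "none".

proc47

Target proc52 = [11:15, 11:40].
Intermediaries M with M contains proc52: proc45, proc46, proc48, proc53, proc54.
Via proc45 — items with X finishes proc45: none.
Via proc46 — items with X finishes proc46: none.
Via proc48 — items with X finishes proc48: none.
Via proc53 — items with X finishes proc53: none.
Via proc54 — items with X finishes proc54: proc47.
Union: proc47.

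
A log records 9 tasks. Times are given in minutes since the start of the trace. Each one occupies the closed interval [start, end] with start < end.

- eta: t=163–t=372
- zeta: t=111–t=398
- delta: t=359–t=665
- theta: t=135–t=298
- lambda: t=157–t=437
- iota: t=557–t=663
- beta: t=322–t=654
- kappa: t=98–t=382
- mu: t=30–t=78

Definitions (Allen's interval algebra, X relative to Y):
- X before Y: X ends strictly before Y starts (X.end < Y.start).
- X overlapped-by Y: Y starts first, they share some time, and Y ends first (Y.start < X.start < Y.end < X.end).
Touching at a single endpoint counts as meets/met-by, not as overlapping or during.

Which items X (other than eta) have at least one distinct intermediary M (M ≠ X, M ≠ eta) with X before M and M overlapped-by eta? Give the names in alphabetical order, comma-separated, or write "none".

mu, theta

Target eta = [t=163, t=372].
Intermediaries M with M overlapped-by eta: beta, delta.
Via beta — items with X before beta: mu, theta.
Via delta — items with X before delta: mu, theta.
Union: mu, theta.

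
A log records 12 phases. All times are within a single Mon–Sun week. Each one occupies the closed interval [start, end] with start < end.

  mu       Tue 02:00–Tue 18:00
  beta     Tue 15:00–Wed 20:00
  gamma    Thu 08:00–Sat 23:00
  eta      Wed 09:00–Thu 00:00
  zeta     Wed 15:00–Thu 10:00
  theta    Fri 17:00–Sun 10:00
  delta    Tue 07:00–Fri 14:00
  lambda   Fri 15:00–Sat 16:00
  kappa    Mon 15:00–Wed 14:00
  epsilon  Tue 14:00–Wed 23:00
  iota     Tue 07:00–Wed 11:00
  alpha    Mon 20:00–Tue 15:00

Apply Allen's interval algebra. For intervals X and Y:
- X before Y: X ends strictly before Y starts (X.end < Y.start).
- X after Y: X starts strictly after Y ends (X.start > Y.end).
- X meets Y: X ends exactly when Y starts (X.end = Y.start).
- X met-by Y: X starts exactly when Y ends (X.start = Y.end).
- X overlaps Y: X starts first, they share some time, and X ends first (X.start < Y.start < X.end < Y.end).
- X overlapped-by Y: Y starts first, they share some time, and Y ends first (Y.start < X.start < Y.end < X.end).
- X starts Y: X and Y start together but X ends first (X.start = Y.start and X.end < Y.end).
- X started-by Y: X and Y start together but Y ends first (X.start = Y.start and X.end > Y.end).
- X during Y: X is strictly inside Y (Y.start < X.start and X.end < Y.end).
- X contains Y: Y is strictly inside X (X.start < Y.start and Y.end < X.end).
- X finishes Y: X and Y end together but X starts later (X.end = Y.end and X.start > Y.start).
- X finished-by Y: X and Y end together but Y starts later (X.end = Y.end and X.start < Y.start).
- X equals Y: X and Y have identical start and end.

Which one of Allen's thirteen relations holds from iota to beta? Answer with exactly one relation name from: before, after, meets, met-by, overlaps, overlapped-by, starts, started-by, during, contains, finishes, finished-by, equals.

overlaps

iota = [Tue 07:00, Wed 11:00]; beta = [Tue 15:00, Wed 20:00].
Compare endpoints: iota.start < beta.start, iota.start < beta.end, iota.end > beta.start, iota.end < beta.end.
That pattern is 'overlaps'.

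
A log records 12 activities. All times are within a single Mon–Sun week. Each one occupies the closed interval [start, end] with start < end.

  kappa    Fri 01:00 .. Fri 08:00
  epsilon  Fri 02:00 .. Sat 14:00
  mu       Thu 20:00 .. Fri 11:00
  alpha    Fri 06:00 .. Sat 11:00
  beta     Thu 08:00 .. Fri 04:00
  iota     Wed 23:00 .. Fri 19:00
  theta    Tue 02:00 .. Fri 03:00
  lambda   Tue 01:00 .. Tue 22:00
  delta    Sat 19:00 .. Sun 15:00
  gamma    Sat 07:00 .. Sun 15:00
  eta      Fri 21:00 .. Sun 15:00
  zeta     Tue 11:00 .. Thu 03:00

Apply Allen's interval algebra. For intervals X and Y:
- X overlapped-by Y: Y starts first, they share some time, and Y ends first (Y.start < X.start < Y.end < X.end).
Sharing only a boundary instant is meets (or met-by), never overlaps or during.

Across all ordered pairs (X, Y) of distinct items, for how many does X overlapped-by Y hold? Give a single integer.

21

Checking all 132 ordered pairs for relation 'overlapped-by'; matching pairs in alphabetical order:
(alpha, iota): alpha overlapped-by iota ✓
(alpha, kappa): alpha overlapped-by kappa ✓
(alpha, mu): alpha overlapped-by mu ✓
(beta, theta): beta overlapped-by theta ✓
(epsilon, beta): epsilon overlapped-by beta ✓
(epsilon, iota): epsilon overlapped-by iota ✓
(epsilon, kappa): epsilon overlapped-by kappa ✓
(epsilon, mu): epsilon overlapped-by mu ✓
(epsilon, theta): epsilon overlapped-by theta ✓
(eta, alpha): eta overlapped-by alpha ✓
(eta, epsilon): eta overlapped-by epsilon ✓
(gamma, alpha): gamma overlapped-by alpha ✓
(gamma, epsilon): gamma overlapped-by epsilon ✓
(iota, theta): iota overlapped-by theta ✓
(iota, zeta): iota overlapped-by zeta ✓
(kappa, beta): kappa overlapped-by beta ✓
(kappa, theta): kappa overlapped-by theta ✓
(mu, beta): mu overlapped-by beta ✓
(mu, theta): mu overlapped-by theta ✓
(theta, lambda): theta overlapped-by lambda ✓
(zeta, lambda): zeta overlapped-by lambda ✓
Count: 21.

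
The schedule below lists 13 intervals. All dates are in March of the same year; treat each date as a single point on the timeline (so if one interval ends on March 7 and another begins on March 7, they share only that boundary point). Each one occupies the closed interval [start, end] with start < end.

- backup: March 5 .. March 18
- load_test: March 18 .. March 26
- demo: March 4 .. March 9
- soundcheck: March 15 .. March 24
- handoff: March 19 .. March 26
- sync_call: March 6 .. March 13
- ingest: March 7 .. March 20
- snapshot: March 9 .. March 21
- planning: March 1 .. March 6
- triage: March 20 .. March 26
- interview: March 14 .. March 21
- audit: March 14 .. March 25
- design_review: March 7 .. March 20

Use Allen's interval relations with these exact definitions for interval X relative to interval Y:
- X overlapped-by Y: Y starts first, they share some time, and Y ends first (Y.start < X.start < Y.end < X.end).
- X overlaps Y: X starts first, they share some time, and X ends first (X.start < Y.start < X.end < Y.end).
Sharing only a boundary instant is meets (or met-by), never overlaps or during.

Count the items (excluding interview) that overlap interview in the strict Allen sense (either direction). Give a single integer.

7

Target interview = [March 14, March 21].
audit [March 14, March 25] → started-by → no.
backup [March 5, March 18] → overlaps → counts.
demo [March 4, March 9] → before → no.
design_review [March 7, March 20] → overlaps → counts.
handoff [March 19, March 26] → overlapped-by → counts.
ingest [March 7, March 20] → overlaps → counts.
load_test [March 18, March 26] → overlapped-by → counts.
planning [March 1, March 6] → before → no.
snapshot [March 9, March 21] → finished-by → no.
soundcheck [March 15, March 24] → overlapped-by → counts.
sync_call [March 6, March 13] → before → no.
triage [March 20, March 26] → overlapped-by → counts.
Total: 7.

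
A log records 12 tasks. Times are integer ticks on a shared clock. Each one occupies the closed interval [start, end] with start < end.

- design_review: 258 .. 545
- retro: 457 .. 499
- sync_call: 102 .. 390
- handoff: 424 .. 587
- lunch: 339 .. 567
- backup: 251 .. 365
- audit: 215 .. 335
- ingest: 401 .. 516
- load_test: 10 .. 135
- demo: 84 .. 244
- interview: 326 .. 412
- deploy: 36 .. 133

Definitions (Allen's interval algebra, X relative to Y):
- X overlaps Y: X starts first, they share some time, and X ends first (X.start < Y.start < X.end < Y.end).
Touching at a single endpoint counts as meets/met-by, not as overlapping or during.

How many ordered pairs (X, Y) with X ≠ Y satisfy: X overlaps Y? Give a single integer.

21

Checking all 132 ordered pairs for relation 'overlaps'; matching pairs in alphabetical order:
(audit, backup): audit overlaps backup ✓
(audit, design_review): audit overlaps design_review ✓
(audit, interview): audit overlaps interview ✓
(backup, design_review): backup overlaps design_review ✓
(backup, interview): backup overlaps interview ✓
(backup, lunch): backup overlaps lunch ✓
(demo, audit): demo overlaps audit ✓
(demo, sync_call): demo overlaps sync_call ✓
(deploy, demo): deploy overlaps demo ✓
(deploy, sync_call): deploy overlaps sync_call ✓
(design_review, handoff): design_review overlaps handoff ✓
(design_review, lunch): design_review overlaps lunch ✓
(ingest, handoff): ingest overlaps handoff ✓
(interview, ingest): interview overlaps ingest ✓
(interview, lunch): interview overlaps lunch ✓
(load_test, demo): load_test overlaps demo ✓
(load_test, sync_call): load_test overlaps sync_call ✓
(lunch, handoff): lunch overlaps handoff ✓
(sync_call, design_review): sync_call overlaps design_review ✓
(sync_call, interview): sync_call overlaps interview ✓
(sync_call, lunch): sync_call overlaps lunch ✓
Count: 21.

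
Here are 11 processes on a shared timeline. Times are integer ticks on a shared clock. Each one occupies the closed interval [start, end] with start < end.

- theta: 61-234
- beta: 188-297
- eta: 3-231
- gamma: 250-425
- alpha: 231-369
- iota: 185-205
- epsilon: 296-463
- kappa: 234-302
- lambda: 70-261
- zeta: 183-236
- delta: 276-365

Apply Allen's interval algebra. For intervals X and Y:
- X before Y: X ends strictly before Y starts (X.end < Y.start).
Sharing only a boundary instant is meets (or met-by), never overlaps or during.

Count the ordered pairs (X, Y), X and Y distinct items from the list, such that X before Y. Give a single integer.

Checking all 110 ordered pairs for relation 'before'; matching pairs in alphabetical order:
(eta, delta): eta before delta ✓
(eta, epsilon): eta before epsilon ✓
(eta, gamma): eta before gamma ✓
(eta, kappa): eta before kappa ✓
(iota, alpha): iota before alpha ✓
(iota, delta): iota before delta ✓
(iota, epsilon): iota before epsilon ✓
(iota, gamma): iota before gamma ✓
(iota, kappa): iota before kappa ✓
(lambda, delta): lambda before delta ✓
(lambda, epsilon): lambda before epsilon ✓
(theta, delta): theta before delta ✓
(theta, epsilon): theta before epsilon ✓
(theta, gamma): theta before gamma ✓
(zeta, delta): zeta before delta ✓
(zeta, epsilon): zeta before epsilon ✓
(zeta, gamma): zeta before gamma ✓
Count: 17.

17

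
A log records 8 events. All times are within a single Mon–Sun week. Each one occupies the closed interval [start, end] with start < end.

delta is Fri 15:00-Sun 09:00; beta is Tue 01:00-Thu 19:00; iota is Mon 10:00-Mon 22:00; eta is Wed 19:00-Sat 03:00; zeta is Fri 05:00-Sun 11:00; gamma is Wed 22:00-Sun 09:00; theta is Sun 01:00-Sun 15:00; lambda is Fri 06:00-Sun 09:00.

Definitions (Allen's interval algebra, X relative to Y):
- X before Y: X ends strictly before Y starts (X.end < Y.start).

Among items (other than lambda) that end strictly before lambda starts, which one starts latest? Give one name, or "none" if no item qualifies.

beta

Target lambda = [Fri 06:00, Sun 09:00].
beta [Tue 01:00, Thu 19:00] → before → candidate.
delta [Fri 15:00, Sun 09:00] → finishes → excluded.
eta [Wed 19:00, Sat 03:00] → overlaps → excluded.
gamma [Wed 22:00, Sun 09:00] → finished-by → excluded.
iota [Mon 10:00, Mon 22:00] → before → candidate.
theta [Sun 01:00, Sun 15:00] → overlapped-by → excluded.
zeta [Fri 05:00, Sun 11:00] → contains → excluded.
Among candidates, latest start is Tue 01:00 → beta.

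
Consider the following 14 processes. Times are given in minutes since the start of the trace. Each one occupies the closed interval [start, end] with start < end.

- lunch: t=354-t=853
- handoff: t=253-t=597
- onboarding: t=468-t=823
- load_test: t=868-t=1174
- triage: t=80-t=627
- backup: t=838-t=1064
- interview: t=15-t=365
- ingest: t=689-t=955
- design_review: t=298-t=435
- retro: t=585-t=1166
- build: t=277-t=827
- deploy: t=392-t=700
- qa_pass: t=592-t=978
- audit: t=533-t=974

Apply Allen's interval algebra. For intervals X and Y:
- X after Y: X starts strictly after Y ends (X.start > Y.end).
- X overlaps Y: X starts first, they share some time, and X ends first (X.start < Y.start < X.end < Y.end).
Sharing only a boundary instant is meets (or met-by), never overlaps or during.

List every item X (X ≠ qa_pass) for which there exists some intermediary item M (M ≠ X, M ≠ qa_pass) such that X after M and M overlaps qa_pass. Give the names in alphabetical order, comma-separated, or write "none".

backup, ingest, load_test

Target qa_pass = [t=592, t=978].
Intermediaries M with M overlaps qa_pass: audit, build, deploy, handoff, lunch, onboarding, triage.
Via audit — items with X after audit: none.
Via build — items with X after build: backup, load_test.
Via deploy — items with X after deploy: backup, load_test.
Via handoff — items with X after handoff: backup, ingest, load_test.
Via lunch — items with X after lunch: load_test.
Via onboarding — items with X after onboarding: backup, load_test.
Via triage — items with X after triage: backup, ingest, load_test.
Union: backup, ingest, load_test.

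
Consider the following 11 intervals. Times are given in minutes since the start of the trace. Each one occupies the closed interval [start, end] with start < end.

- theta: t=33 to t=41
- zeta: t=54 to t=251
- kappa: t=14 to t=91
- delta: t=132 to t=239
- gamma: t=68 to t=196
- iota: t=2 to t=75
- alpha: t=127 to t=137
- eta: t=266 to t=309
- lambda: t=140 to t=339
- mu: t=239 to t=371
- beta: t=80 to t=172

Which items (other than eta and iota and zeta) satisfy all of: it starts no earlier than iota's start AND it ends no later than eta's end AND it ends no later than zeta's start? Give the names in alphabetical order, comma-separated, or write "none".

Conditions: its start is no earlier than iota's start (X.start >= t=2) AND its end is no later than eta's end (X.end <= t=309) AND its end is no later than zeta's start (X.end <= t=54).
alpha: start t=127 >= t=2? ✓; end t=137 <= t=309? ✓; end t=137 <= t=54? ✗ → no.
beta: start t=80 >= t=2? ✓; end t=172 <= t=309? ✓; end t=172 <= t=54? ✗ → no.
delta: start t=132 >= t=2? ✓; end t=239 <= t=309? ✓; end t=239 <= t=54? ✗ → no.
gamma: start t=68 >= t=2? ✓; end t=196 <= t=309? ✓; end t=196 <= t=54? ✗ → no.
kappa: start t=14 >= t=2? ✓; end t=91 <= t=309? ✓; end t=91 <= t=54? ✗ → no.
lambda: start t=140 >= t=2? ✓; end t=339 <= t=309? ✗; end t=339 <= t=54? ✗ → no.
mu: start t=239 >= t=2? ✓; end t=371 <= t=309? ✗; end t=371 <= t=54? ✗ → no.
theta: start t=33 >= t=2? ✓; end t=41 <= t=309? ✓; end t=41 <= t=54? ✓ → yes.
Result: theta.

theta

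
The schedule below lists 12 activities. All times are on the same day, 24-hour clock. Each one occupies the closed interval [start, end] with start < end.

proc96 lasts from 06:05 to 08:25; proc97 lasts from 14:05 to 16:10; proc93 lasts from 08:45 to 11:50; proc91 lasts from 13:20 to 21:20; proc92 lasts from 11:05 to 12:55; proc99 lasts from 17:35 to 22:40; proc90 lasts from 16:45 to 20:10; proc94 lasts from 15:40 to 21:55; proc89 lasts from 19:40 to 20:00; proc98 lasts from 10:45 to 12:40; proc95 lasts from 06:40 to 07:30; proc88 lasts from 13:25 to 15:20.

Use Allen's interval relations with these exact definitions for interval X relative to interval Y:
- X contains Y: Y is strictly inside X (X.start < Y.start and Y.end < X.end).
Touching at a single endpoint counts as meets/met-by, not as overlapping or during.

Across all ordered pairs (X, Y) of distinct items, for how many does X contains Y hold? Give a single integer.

9

Checking all 132 ordered pairs for relation 'contains'; matching pairs in alphabetical order:
(proc90, proc89): proc90 contains proc89 ✓
(proc91, proc88): proc91 contains proc88 ✓
(proc91, proc89): proc91 contains proc89 ✓
(proc91, proc90): proc91 contains proc90 ✓
(proc91, proc97): proc91 contains proc97 ✓
(proc94, proc89): proc94 contains proc89 ✓
(proc94, proc90): proc94 contains proc90 ✓
(proc96, proc95): proc96 contains proc95 ✓
(proc99, proc89): proc99 contains proc89 ✓
Count: 9.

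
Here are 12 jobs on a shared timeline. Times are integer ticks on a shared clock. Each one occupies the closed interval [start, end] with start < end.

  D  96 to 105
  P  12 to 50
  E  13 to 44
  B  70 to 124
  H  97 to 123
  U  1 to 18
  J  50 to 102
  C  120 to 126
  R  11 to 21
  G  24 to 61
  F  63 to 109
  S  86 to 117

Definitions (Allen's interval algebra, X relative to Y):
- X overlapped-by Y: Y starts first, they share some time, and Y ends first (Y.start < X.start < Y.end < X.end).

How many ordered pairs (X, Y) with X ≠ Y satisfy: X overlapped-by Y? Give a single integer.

20

Checking all 132 ordered pairs for relation 'overlapped-by'; matching pairs in alphabetical order:
(B, F): B overlapped-by F ✓
(B, J): B overlapped-by J ✓
(C, B): C overlapped-by B ✓
(C, H): C overlapped-by H ✓
(D, J): D overlapped-by J ✓
(E, R): E overlapped-by R ✓
(E, U): E overlapped-by U ✓
(F, J): F overlapped-by J ✓
(G, E): G overlapped-by E ✓
(G, P): G overlapped-by P ✓
(H, D): H overlapped-by D ✓
(H, F): H overlapped-by F ✓
(H, J): H overlapped-by J ✓
(H, S): H overlapped-by S ✓
(J, G): J overlapped-by G ✓
(P, R): P overlapped-by R ✓
(P, U): P overlapped-by U ✓
(R, U): R overlapped-by U ✓
(S, F): S overlapped-by F ✓
(S, J): S overlapped-by J ✓
Count: 20.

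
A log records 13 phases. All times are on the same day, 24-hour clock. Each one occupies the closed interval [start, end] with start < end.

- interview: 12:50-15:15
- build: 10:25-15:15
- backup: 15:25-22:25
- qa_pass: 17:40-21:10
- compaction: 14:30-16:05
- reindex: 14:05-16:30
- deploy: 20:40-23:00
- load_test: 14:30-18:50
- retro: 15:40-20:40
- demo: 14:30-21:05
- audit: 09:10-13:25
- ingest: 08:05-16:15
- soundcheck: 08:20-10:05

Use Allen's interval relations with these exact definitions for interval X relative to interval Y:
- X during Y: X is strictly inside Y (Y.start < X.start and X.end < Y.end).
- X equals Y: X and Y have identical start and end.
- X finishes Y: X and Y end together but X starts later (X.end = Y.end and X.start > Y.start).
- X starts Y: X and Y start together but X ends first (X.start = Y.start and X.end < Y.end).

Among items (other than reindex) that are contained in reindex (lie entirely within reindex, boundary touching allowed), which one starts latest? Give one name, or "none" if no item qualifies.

Target reindex = [14:05, 16:30].
audit [09:10, 13:25] → before → excluded.
backup [15:25, 22:25] → overlapped-by → excluded.
build [10:25, 15:15] → overlaps → excluded.
compaction [14:30, 16:05] → during → candidate.
demo [14:30, 21:05] → overlapped-by → excluded.
deploy [20:40, 23:00] → after → excluded.
ingest [08:05, 16:15] → overlaps → excluded.
interview [12:50, 15:15] → overlaps → excluded.
load_test [14:30, 18:50] → overlapped-by → excluded.
qa_pass [17:40, 21:10] → after → excluded.
retro [15:40, 20:40] → overlapped-by → excluded.
soundcheck [08:20, 10:05] → before → excluded.
Among candidates, latest start is 14:30 → compaction.

compaction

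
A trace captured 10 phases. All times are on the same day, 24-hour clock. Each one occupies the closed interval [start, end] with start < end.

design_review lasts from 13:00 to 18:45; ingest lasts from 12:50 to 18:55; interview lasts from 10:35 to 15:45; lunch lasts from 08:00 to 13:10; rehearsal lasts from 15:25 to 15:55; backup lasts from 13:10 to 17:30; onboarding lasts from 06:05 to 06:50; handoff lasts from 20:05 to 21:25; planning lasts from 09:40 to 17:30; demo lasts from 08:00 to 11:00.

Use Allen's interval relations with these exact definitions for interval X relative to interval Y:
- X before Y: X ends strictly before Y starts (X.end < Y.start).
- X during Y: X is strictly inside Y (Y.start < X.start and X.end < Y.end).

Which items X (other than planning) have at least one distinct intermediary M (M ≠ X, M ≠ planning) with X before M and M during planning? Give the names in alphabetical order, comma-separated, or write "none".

demo, lunch, onboarding

Target planning = [09:40, 17:30].
Intermediaries M with M during planning: interview, rehearsal.
Via interview — items with X before interview: onboarding.
Via rehearsal — items with X before rehearsal: demo, lunch, onboarding.
Union: demo, lunch, onboarding.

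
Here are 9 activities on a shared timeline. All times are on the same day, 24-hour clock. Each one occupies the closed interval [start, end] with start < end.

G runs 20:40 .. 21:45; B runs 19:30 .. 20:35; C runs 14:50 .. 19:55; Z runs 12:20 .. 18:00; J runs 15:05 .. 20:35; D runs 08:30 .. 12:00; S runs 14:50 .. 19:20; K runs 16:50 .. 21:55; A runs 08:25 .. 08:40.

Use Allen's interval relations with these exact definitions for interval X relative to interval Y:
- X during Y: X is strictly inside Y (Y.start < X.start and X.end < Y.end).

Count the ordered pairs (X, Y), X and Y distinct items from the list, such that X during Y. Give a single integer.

Checking all 72 ordered pairs for relation 'during'; matching pairs in alphabetical order:
(B, K): B during K ✓
(G, K): G during K ✓
Count: 2.

2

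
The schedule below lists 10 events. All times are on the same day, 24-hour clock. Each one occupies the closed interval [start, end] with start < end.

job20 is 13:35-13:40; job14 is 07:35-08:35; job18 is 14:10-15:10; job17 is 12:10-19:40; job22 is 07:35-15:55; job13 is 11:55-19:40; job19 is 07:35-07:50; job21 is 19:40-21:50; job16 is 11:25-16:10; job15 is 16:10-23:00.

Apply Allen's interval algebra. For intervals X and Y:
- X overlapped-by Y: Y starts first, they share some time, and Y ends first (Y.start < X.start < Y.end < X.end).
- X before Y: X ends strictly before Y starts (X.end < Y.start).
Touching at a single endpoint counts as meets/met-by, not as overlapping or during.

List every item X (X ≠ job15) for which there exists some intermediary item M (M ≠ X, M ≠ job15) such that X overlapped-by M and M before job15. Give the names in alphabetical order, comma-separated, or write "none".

job13, job16, job17

Target job15 = [16:10, 23:00].
Intermediaries M with M before job15: job14, job18, job19, job20, job22.
Via job14 — items with X overlapped-by job14: none.
Via job18 — items with X overlapped-by job18: none.
Via job19 — items with X overlapped-by job19: none.
Via job20 — items with X overlapped-by job20: none.
Via job22 — items with X overlapped-by job22: job13, job16, job17.
Union: job13, job16, job17.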